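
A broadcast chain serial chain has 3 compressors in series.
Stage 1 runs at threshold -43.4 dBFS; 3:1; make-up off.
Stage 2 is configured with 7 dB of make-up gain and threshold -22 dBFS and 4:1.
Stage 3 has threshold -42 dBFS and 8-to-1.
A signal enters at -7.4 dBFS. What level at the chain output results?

-39.8 dBFS

Stage 1: 36 dB above -43.4 dBFS, reduced 3:1 to 12 dB above → -31.4 dBFS.
Stage 2: -31.4 dBFS ≤ -22 dBFS, so stage 2 doesn't engage; make-up brings it to -24.4 dBFS.
Stage 3: overshoot 17.6 dB → 17.6/8 = 2.2 dB → -39.8 dBFS.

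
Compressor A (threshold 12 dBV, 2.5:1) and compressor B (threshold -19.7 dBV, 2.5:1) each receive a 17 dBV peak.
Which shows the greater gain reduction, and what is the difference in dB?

B, by 19.02 dB

A: overshoot 5 dB → output overshoot 2 dB → GR 3 dB.
B: overshoot 36.7 dB → output overshoot 14.68 dB → GR 22.02 dB.
B reduces 19.02 dB more.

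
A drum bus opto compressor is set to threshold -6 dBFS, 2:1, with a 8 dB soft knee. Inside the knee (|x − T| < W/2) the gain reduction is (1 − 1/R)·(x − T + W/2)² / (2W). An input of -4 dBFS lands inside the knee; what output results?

x − T + W/2 = -4 − (-6) + 4 = 6.
GR = (1 − 1/2) × 6² / 16 = 0.5 × 36 / 16 = 1.125 dB.
Output = -4 − 1.125 = -5.125 dBFS.

-5.125 dBFS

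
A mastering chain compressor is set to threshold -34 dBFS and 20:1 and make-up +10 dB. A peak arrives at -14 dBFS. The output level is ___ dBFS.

Overshoot: -14 − (-34) = 20 dB.
20:1 compression reduces that to 20/20 = 1 dB over.
Output = -34 + 1 = -33 dBFS; make-up adds 10 dB, giving -23 dBFS.

-23 dBFS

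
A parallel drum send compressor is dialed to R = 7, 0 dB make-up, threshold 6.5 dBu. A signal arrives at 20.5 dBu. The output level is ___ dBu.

8.5 dBu

The input is 14 dB above the 6.5 dBu threshold.
The 14 dB excess becomes 2 dB after 7:1 reduction.
That puts the output at 8.5 dBu.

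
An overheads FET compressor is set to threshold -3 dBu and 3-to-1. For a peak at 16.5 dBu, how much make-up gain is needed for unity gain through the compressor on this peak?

13 dB

Without make-up, output = threshold + overshoot/3 = -3 + 6.5 = 3.5 dBu.
Gap to target: 13 dB.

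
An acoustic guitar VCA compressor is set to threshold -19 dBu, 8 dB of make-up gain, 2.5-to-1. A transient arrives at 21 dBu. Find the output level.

Overshoot: 21 − (-19) = 40 dB.
At 2.5:1 the overshoot is divided by 2.5, leaving 16 dB above threshold.
That puts the output at -3 dBu; make-up adds 8 dB, giving 5 dBu.

5 dBu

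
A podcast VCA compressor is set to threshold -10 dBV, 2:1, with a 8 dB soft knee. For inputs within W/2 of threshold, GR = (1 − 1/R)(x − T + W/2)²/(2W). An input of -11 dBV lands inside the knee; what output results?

x − T + W/2 = -11 − (-10) + 4 = 3.
GR = (1 − 1/2) × 3² / 16 = 0.5 × 9 / 16 = 0.28125 dB.
Output = -11 − 0.28125 = -11.28125 dBV.

-11.28125 dBV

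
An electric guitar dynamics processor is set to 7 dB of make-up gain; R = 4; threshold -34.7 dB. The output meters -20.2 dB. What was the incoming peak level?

Stripping the +7 dB make-up gives -27.2 dB at the gain stage.
Post-compression overshoot = -27.2 − (-34.7) = 7.5 dB.
Undo the ratio: input overshoot = 7.5 × 4 = 30 dB, giving input = -4.7 dB.

-4.7 dB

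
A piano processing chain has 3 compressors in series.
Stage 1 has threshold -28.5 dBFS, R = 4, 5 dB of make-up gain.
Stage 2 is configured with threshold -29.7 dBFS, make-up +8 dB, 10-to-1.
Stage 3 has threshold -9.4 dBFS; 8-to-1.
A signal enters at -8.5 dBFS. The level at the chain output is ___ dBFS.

-20.58 dBFS

Stage 1: overshoot 20 dB → 20/4 = 5 dB → -23.5 dBFS; +5 dB make-up → -18.5 dBFS.
Stage 2: 11.2 dB above -29.7 dBFS, reduced 10:1 to 1.12 dB above → -28.58 dBFS; +8 dB make-up → -20.58 dBFS.
Stage 3: below threshold (-20.58 ≤ -9.4); passes unchanged; output -20.58 dBFS.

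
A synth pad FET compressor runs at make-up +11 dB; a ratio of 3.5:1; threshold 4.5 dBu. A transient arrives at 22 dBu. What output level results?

22 dBu sits 17.5 dB over threshold.
3.5:1 compression reduces that to 17.5/3.5 = 5 dB over.
So the level is 4.5 + 5 = 9.5 dBu; make-up adds 11 dB, giving 20.5 dBu.

20.5 dBu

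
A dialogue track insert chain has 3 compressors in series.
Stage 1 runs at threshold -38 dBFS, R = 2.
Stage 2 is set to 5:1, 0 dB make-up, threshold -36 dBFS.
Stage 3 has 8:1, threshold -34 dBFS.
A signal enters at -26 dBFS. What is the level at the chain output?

Stage 1: overshoot 12 dB → 12/2 = 6 dB → -32 dBFS.
Stage 2: 4 dB above -36 dBFS, reduced 5:1 to 0.8 dB above → -35.2 dBFS.
Stage 3: -35.2 dBFS ≤ -34 dBFS, so stage 3 doesn't engage; output -35.2 dBFS.

-35.2 dBFS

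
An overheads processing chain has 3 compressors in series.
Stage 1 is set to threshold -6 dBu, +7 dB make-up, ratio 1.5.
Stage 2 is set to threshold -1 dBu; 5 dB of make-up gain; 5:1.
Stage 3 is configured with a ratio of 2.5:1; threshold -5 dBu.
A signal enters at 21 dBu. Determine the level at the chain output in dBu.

0.2 dBu

Stage 1: 27 dB above -6 dBu, reduced 1.5:1 to 18 dB above → 12 dBu; +7 dB make-up → 19 dBu.
Stage 2: 20 dB above -1 dBu, reduced 5:1 to 4 dB above → 3 dBu; +5 dB make-up → 8 dBu.
Stage 3: 8 dBu is 13 dB over -5 dBu; at 2.5:1 that becomes 5.2 dB over, giving 0.2 dBu.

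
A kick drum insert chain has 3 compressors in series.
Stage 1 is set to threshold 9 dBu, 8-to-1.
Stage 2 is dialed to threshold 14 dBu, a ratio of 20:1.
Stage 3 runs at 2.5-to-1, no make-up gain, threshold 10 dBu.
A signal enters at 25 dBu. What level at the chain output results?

Stage 1: 16 dB above 9 dBu, reduced 8:1 to 2 dB above → 11 dBu.
Stage 2: 11 dBu ≤ 14 dBu, so stage 2 doesn't engage; output 11 dBu.
Stage 3: 1 dB above 10 dBu, reduced 2.5:1 to 0.4 dB above → 10.4 dBu.

10.4 dBu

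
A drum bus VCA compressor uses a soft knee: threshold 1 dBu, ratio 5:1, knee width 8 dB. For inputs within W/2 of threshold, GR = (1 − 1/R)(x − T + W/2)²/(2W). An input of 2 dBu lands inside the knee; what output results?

x − T + W/2 = 2 − 1 + 4 = 5.
GR = (1 − 1/5) × 5² / 16 = 0.8 × 25 / 16 = 1.25 dB.
Output = 2 − 1.25 = 0.75 dBu.

0.75 dBu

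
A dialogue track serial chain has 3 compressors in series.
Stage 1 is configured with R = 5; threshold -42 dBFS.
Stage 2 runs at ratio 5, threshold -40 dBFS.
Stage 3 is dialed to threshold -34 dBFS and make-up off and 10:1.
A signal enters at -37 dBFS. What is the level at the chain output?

-41 dBFS

Stage 1: -37 dBFS is 5 dB over -42 dBFS; at 5:1 that becomes 1 dB over, giving -41 dBFS.
Stage 2: -41 dBFS is at or below the -40 dBFS threshold — no compression; output -41 dBFS.
Stage 3: -41 dBFS is at or below the -34 dBFS threshold — no compression; output -41 dBFS.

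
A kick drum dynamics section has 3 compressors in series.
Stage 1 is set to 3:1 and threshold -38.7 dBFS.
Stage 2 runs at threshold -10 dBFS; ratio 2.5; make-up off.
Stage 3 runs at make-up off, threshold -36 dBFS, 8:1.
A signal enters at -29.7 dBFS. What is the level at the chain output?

-35.9625 dBFS

Stage 1: overshoot 9 dB → 9/3 = 3 dB → -35.7 dBFS.
Stage 2: -35.7 dBFS is at or below the -10 dBFS threshold — no compression; output -35.7 dBFS.
Stage 3: 0.3 dB above -36 dBFS, reduced 8:1 to 0.0375 dB above → -35.9625 dBFS.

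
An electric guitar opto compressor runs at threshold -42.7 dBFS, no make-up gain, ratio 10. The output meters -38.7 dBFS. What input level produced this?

The compressed level sits -38.7 − (-42.7) = 4 dB over threshold.
Input overshoot = R × output overshoot = 40 dB → input = -42.7 + 40 = -2.7 dBFS.

-2.7 dBFS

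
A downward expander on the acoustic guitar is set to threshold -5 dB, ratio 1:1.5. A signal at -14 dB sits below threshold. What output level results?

Undershoot = (-5) − (-14) = 9 dB.
At 1:1.5, that expands to 13.5 dB under threshold.
Output = -5 − 13.5 = -18.5 dB.

-18.5 dB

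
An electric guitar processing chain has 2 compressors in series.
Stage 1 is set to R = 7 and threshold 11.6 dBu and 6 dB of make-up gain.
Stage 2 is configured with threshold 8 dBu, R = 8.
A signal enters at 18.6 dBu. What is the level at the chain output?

9.325 dBu

Stage 1: 7 dB above 11.6 dBu, reduced 7:1 to 1 dB above → 12.6 dBu; +6 dB make-up → 18.6 dBu.
Stage 2: 18.6 dBu is 10.6 dB over 8 dBu; at 8:1 that becomes 1.325 dB over, giving 9.325 dBu.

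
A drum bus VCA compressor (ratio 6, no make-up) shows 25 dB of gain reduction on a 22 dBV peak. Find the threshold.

Let T be the threshold. Output overshoot = (input overshoot)/R, so -3 − T = (22 − T)/6.
6·(-3 − T) = 22 − T → 5·T = -18 − 22 = -40.
T = -40/5 = -8 dBV.

-8 dBV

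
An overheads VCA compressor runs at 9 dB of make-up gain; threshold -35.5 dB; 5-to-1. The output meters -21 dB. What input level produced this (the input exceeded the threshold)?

-8 dB

Before make-up, the level was -21 − 9 = -30 dB.
Post-compression overshoot = -30 − (-35.5) = 5.5 dB.
Undo the ratio: input overshoot = 5.5 × 5 = 27.5 dB, giving input = -8 dB.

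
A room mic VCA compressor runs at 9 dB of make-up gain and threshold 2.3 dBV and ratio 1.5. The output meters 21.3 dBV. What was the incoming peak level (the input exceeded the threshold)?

17.3 dBV

Stripping the +9 dB make-up gives 12.3 dBV at the gain stage.
The compressed level sits 12.3 − 2.3 = 10 dB over threshold.
Undo the ratio: input overshoot = 10 × 1.5 = 15 dB, giving input = 17.3 dBV.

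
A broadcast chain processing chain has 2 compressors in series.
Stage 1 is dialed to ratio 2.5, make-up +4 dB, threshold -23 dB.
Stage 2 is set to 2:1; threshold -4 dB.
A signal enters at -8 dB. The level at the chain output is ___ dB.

-13 dB

Stage 1: overshoot 15 dB → 15/2.5 = 6 dB → -17 dB; +4 dB make-up → -13 dB.
Stage 2: below threshold (-13 ≤ -4); passes unchanged; output -13 dB.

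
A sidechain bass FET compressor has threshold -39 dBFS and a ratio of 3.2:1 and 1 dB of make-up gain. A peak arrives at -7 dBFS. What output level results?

-28 dBFS

The input is 32 dB above the -39 dBFS threshold.
At 3.2:1 the overshoot is divided by 3.2, leaving 10 dB above threshold.
That puts the output at -29 dBFS; make-up adds 1 dB, giving -28 dBFS.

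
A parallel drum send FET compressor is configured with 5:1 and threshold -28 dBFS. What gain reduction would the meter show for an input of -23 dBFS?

The signal is 5 dB above threshold.
A 5:1 ratio leaves 1 dB of that excess.
GR = overshoot in − overshoot out = 5 − 1 = 4 dB.

4 dB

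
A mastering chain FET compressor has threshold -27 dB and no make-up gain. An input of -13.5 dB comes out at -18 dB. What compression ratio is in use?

1.5:1

Input overshoot = -13.5 − (-27) = 13.5 dB; output overshoot = -18 − (-27) = 9 dB.
Ratio = 13.5 / 9 = 1.5.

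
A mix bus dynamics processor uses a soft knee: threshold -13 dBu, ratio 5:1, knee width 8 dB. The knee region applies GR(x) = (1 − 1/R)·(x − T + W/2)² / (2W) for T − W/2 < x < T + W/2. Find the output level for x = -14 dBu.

-14.45 dBu

x − T + W/2 = -14 − (-13) + 4 = 3.
GR = (1 − 1/5) × 3² / 16 = 0.8 × 9 / 16 = 0.45 dB.
Output = -14 − 0.45 = -14.45 dBu.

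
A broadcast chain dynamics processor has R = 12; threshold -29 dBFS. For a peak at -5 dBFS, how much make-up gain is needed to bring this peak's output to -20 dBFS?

Overshoot 24 dB → 24/12 = 2 dB after compression, so the compressed level is -29 + 2 = -27 dBFS.
Make-up = target − compressed = -20 − (-27) = 7 dB.

7 dB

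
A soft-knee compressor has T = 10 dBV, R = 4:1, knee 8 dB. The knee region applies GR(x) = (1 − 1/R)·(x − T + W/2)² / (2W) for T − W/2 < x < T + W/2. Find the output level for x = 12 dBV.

10.3125 dBV

x − T + W/2 = 12 − 10 + 4 = 6.
GR = (1 − 1/4) × 6² / 16 = 0.75 × 36 / 16 = 1.6875 dB.
Output = 12 − 1.6875 = 10.3125 dBV.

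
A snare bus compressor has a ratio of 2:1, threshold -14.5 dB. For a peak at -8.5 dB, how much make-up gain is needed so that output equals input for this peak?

3 dB

The peak compresses to -14.5 + 6/2 = -11.5 dB.
To reach -8.5 dB requires -8.5 − (-11.5) = 3 dB of make-up.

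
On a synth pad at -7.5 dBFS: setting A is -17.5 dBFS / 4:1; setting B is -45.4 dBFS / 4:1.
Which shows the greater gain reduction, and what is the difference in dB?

A: overshoot 10 dB → output overshoot 2.5 dB → GR 7.5 dB.
B: overshoot 37.9 dB → output overshoot 9.475 dB → GR 28.425 dB.
Difference: 20.925 dB in favour of B.

B, by 20.925 dB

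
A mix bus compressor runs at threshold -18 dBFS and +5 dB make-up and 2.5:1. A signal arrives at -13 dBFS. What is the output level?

-11 dBFS

The input is 5 dB above the -18 dBFS threshold.
2.5:1 compression reduces that to 5/2.5 = 2 dB over.
Output = -18 + 2 = -16 dBFS; make-up adds 5 dB, giving -11 dBFS.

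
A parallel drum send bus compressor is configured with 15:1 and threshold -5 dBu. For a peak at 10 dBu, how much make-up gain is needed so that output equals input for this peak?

Overshoot 15 dB → 15/15 = 1 dB after compression, so the compressed level is -5 + 1 = -4 dBu.
Make-up = target − compressed = 10 − (-4) = 14 dB.

14 dB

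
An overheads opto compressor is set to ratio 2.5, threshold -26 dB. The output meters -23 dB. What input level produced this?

That's 3 dB above the -26 dB threshold.
Undo the ratio: input overshoot = 3 × 2.5 = 7.5 dB, giving input = -18.5 dB.

-18.5 dB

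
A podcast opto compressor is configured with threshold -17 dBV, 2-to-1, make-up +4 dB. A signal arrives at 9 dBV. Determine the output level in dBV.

0 dBV

9 dBV sits 26 dB over threshold.
The 26 dB excess becomes 13 dB after 2:1 reduction.
That puts the output at -4 dBV; make-up adds 4 dB, giving 0 dBV.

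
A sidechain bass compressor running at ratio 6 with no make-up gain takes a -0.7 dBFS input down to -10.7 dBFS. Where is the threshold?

Let T be the threshold. Output overshoot = (input overshoot)/R, so -10.7 − T = (-0.7 − T)/6.
6·(-10.7 − T) = -0.7 − T → 5·T = -64.2 − (-0.7) = -63.5.
T = -63.5/5 = -12.7 dBFS.

-12.7 dBFS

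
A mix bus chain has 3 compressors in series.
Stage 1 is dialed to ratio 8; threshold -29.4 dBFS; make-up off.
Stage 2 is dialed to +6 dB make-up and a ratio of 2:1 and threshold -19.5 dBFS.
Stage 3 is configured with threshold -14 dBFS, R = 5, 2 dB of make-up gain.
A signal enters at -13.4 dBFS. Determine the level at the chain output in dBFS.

Stage 1: -13.4 dBFS is 16 dB over -29.4 dBFS; at 8:1 that becomes 2 dB over, giving -27.4 dBFS.
Stage 2: -27.4 dBFS ≤ -19.5 dBFS, so stage 2 doesn't engage; make-up brings it to -21.4 dBFS.
Stage 3: -21.4 dBFS is at or below the -14 dBFS threshold — no compression; make-up brings it to -19.4 dBFS.

-19.4 dBFS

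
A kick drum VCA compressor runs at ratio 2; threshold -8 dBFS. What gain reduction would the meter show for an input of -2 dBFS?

-2 dBFS exceeds the threshold by 6 dB.
A 2:1 ratio leaves 3 dB of that excess.
Gain reduction = 6 − 3 = 3 dB.

3 dB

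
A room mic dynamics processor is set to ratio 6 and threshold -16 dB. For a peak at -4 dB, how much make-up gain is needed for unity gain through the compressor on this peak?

Without make-up, output = threshold + overshoot/6 = -16 + 2 = -14 dB.
Gap to target: 10 dB.

10 dB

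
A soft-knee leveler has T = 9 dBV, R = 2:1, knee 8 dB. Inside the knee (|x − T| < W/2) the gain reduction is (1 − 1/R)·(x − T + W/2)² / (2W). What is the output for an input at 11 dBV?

x − T + W/2 = 11 − 9 + 4 = 6.
GR = (1 − 1/2) × 6² / 16 = 0.5 × 36 / 16 = 1.125 dB.
Output = 11 − 1.125 = 9.875 dBV.

9.875 dBV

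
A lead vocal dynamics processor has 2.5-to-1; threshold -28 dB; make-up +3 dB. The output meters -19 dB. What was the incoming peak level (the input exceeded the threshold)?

-13 dB

Remove make-up: -19 − 3 = -22 dB.
The compressed level sits -22 − (-28) = 6 dB over threshold.
Input overshoot = R × output overshoot = 15 dB → input = -28 + 15 = -13 dB.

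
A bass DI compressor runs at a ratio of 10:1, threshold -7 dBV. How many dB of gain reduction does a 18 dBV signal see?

18 dBV exceeds the threshold by 25 dB.
After 10:1 compression the overshoot becomes 25/10 = 2.5 dB.
GR = overshoot in − overshoot out = 25 − 2.5 = 22.5 dB.

22.5 dB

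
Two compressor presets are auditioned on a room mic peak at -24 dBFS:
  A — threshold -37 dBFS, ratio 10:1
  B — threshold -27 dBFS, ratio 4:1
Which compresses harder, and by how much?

A: 13 dB over, compressed to 1.3 dB over, so 11.7 dB of GR.
B: 3 dB over, compressed to 0.75 dB over, so 2.25 dB of GR.
A reduces 9.45 dB more.

A, by 9.45 dB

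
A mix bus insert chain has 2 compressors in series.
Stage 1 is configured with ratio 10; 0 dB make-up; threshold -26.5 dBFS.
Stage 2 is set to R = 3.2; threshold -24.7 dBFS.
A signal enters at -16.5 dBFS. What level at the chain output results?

-25.5 dBFS

Stage 1: -16.5 dBFS is 10 dB over -26.5 dBFS; at 10:1 that becomes 1 dB over, giving -25.5 dBFS.
Stage 2: below threshold (-25.5 ≤ -24.7); passes unchanged; output -25.5 dBFS.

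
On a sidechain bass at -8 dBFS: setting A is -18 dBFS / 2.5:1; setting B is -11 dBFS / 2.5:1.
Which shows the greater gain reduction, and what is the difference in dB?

A, by 4.2 dB

A: 10 dB over, compressed to 4 dB over, so 6 dB of GR.
B: 3 dB over, compressed to 1.2 dB over, so 1.8 dB of GR.
Difference: 4.2 dB in favour of A.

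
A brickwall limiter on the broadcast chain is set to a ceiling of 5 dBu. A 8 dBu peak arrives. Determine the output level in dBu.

5 dBu

At ∞:1, everything above 5 dBu is held at the ceiling.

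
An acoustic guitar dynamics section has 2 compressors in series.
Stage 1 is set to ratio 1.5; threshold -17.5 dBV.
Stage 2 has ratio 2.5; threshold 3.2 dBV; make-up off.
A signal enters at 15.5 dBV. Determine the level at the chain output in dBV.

Stage 1: 33 dB above -17.5 dBV, reduced 1.5:1 to 22 dB above → 4.5 dBV.
Stage 2: 4.5 dBV is 1.3 dB over 3.2 dBV; at 2.5:1 that becomes 0.52 dB over, giving 3.72 dBV.

3.72 dBV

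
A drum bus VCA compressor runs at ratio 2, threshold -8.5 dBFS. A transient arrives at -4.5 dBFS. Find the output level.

-4.5 dBFS sits 4 dB over threshold.
The 4 dB excess becomes 2 dB after 2:1 reduction.
That puts the output at -6.5 dBFS.

-6.5 dBFS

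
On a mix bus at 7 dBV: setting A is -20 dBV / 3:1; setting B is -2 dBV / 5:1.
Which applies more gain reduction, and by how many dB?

A, by 10.8 dB

A: 27 dB over, compressed to 9 dB over, so 18 dB of GR.
B: 9 dB over, compressed to 1.8 dB over, so 7.2 dB of GR.
A reduces 10.8 dB more.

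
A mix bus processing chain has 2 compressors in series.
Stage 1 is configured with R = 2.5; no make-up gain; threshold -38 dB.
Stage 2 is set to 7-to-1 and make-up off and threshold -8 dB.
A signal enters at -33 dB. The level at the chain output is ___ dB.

Stage 1: 5 dB above -38 dB, reduced 2.5:1 to 2 dB above → -36 dB.
Stage 2: -36 dB is at or below the -8 dB threshold — no compression; output -36 dB.

-36 dB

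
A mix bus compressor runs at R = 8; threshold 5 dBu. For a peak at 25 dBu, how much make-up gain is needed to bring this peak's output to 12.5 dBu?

Without make-up, output = threshold + overshoot/8 = 5 + 2.5 = 7.5 dBu.
Gap to target: 5 dB.

5 dB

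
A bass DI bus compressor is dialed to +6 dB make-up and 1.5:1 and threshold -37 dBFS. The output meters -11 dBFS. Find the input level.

Before make-up, the level was -11 − 6 = -17 dBFS.
The compressed level sits -17 − (-37) = 20 dB over threshold.
Input overshoot = R × output overshoot = 30 dB → input = -37 + 30 = -7 dBFS.

-7 dBFS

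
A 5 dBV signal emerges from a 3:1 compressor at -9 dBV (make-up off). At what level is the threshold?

-16 dBV

Input is 21 dB above T (since output overshoot × R = input overshoot: (-9 − T)·3 = 5 − T gives T = -16 dBV).
Check: -16 + (5 − (-16))/3 = -16 + 7 = -9 dBV. ✓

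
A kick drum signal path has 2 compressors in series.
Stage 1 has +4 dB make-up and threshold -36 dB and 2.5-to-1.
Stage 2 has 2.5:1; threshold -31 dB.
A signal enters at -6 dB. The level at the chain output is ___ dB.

Stage 1: 30 dB above -36 dB, reduced 2.5:1 to 12 dB above → -24 dB; +4 dB make-up → -20 dB.
Stage 2: -20 dB is 11 dB over -31 dB; at 2.5:1 that becomes 4.4 dB over, giving -26.6 dB.

-26.6 dB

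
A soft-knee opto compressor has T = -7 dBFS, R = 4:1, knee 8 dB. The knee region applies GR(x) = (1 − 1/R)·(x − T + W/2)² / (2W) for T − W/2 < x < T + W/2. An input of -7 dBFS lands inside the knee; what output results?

-7.75 dBFS

x − T + W/2 = -7 − (-7) + 4 = 4.
GR = (1 − 1/4) × 4² / 16 = 0.75 × 16 / 16 = 0.75 dB.
Output = -7 − 0.75 = -7.75 dBFS.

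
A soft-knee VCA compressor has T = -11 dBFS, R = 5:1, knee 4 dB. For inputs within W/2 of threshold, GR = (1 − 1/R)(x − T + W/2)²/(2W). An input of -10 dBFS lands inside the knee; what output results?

-10.9 dBFS

x − T + W/2 = -10 − (-11) + 2 = 3.
GR = (1 − 1/5) × 3² / 8 = 0.8 × 9 / 8 = 0.9 dB.
Output = -10 − 0.9 = -10.9 dBFS.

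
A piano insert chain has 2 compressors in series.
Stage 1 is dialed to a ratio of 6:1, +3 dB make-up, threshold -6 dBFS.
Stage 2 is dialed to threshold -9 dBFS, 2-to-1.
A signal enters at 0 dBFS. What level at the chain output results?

Stage 1: overshoot 6 dB → 6/6 = 1 dB → -5 dBFS; +3 dB make-up → -2 dBFS.
Stage 2: -2 dBFS is 7 dB over -9 dBFS; at 2:1 that becomes 3.5 dB over, giving -5.5 dBFS.

-5.5 dBFS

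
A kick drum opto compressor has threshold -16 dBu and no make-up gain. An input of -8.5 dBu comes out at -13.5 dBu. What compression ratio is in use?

3:1

Input overshoot = -8.5 − (-16) = 7.5 dB; output overshoot = -13.5 − (-16) = 2.5 dB.
Ratio = 7.5 / 2.5 = 3.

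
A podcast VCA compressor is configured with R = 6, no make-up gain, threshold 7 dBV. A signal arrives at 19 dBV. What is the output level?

9 dBV

The input is 12 dB above the 7 dBV threshold.
6:1 compression reduces that to 12/6 = 2 dB over.
Output = 7 + 2 = 9 dBV.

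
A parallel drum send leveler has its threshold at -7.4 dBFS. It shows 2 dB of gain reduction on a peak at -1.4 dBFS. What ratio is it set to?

1.5:1

Input overshoot = -1.4 − (-7.4) = 6 dB.
Output overshoot = 6 − 2 = 4 dB.
Ratio = input overshoot / output overshoot = 6 / 4 = 1.5.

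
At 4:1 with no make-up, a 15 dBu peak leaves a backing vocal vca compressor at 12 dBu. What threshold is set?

Gain reduction = 15 − 12 = 3 dB; output overshoot = GR / (R − 1) = 3 / 3 = 1 dB.
Threshold = output − output overshoot = 12 − 1 = 11 dBu.

11 dBu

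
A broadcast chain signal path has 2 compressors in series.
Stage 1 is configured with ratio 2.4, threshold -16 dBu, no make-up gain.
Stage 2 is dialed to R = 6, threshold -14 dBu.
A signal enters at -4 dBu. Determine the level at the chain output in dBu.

-13.5 dBu

Stage 1: 12 dB above -16 dBu, reduced 2.4:1 to 5 dB above → -11 dBu.
Stage 2: overshoot 3 dB → 3/6 = 0.5 dB → -13.5 dBu.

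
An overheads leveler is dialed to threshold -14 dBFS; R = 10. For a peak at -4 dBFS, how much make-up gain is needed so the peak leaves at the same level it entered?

9 dB

Overshoot 10 dB → 10/10 = 1 dB after compression, so the compressed level is -14 + 1 = -13 dBFS.
Make-up = target − compressed = -4 − (-13) = 9 dB.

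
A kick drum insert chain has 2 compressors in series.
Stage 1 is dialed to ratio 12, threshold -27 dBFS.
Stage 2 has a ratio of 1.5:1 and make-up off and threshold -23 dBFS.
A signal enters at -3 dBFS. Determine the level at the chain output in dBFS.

Stage 1: -3 dBFS is 24 dB over -27 dBFS; at 12:1 that becomes 2 dB over, giving -25 dBFS.
Stage 2: -25 dBFS ≤ -23 dBFS, so stage 2 doesn't engage; output -25 dBFS.

-25 dBFS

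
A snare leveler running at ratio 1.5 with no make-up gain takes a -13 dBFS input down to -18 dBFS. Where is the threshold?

-28 dBFS

Gain reduction = -13 − (-18) = 5 dB; output overshoot = GR / (R − 1) = 5 / 0.5 = 10 dB.
Threshold = output − output overshoot = -18 − 10 = -28 dBFS.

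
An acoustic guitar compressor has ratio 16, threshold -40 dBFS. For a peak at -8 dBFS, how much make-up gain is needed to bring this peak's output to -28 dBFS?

10 dB

The peak compresses to -40 + 32/16 = -38 dBFS.
To reach -28 dBFS requires -28 − (-38) = 10 dB of make-up.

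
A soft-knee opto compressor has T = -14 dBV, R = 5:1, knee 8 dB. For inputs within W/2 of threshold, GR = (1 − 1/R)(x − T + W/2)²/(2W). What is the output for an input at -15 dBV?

-15.45 dBV

x − T + W/2 = -15 − (-14) + 4 = 3.
GR = (1 − 1/5) × 3² / 16 = 0.8 × 9 / 16 = 0.45 dB.
Output = -15 − 0.45 = -15.45 dBV.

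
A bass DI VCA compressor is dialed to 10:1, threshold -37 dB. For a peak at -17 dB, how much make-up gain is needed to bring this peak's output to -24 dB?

11 dB

Overshoot 20 dB → 20/10 = 2 dB after compression, so the compressed level is -37 + 2 = -35 dB.
Make-up = target − compressed = -24 − (-35) = 11 dB.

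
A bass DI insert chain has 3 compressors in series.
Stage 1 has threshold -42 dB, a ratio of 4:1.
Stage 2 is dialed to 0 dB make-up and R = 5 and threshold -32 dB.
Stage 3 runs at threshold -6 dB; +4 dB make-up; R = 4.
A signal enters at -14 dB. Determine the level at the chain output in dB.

-31 dB

Stage 1: -14 dB is 28 dB over -42 dB; at 4:1 that becomes 7 dB over, giving -35 dB.
Stage 2: below threshold (-35 ≤ -32); passes unchanged; output -35 dB.
Stage 3: -35 dB ≤ -6 dB, so stage 3 doesn't engage; make-up brings it to -31 dB.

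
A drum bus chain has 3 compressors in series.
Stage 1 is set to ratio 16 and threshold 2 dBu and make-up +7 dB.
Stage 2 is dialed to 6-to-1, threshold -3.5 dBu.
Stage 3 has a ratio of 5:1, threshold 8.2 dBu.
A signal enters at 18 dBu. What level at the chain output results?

Stage 1: overshoot 16 dB → 16/16 = 1 dB → 3 dBu; +7 dB make-up → 10 dBu.
Stage 2: overshoot 13.5 dB → 13.5/6 = 2.25 dB → -1.25 dBu.
Stage 3: below threshold (-1.25 ≤ 8.2); passes unchanged; output -1.25 dBu.

-1.25 dBu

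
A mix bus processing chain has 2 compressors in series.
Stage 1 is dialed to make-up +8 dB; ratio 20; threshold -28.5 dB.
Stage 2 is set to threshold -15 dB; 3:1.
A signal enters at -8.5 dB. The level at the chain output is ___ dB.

-19.5 dB

Stage 1: 20 dB above -28.5 dB, reduced 20:1 to 1 dB above → -27.5 dB; +8 dB make-up → -19.5 dB.
Stage 2: -19.5 dB ≤ -15 dB, so stage 2 doesn't engage; output -19.5 dB.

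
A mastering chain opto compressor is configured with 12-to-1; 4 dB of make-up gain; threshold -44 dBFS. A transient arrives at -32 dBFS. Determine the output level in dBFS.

Overshoot: -32 − (-44) = 12 dB.
12:1 compression reduces that to 12/12 = 1 dB over.
Output = -44 + 1 = -43 dBFS; make-up adds 4 dB, giving -39 dBFS.

-39 dBFS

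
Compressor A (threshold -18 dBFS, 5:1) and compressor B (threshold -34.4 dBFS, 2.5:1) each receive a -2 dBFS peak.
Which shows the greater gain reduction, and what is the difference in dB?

B, by 6.64 dB

A: overshoot 16 dB → output overshoot 3.2 dB → GR 12.8 dB.
B: overshoot 32.4 dB → output overshoot 12.96 dB → GR 19.44 dB.
Difference: 6.64 dB in favour of B.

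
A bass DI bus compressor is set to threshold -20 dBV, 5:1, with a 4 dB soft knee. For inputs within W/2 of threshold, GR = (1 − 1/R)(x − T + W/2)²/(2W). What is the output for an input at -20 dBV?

x − T + W/2 = -20 − (-20) + 2 = 2.
GR = (1 − 1/5) × 2² / 8 = 0.8 × 4 / 8 = 0.4 dB.
Output = -20 − 0.4 = -20.4 dBV.

-20.4 dBV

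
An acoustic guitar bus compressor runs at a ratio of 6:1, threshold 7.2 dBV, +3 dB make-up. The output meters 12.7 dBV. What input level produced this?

Remove make-up: 12.7 − 3 = 9.7 dBV.
That's 2.5 dB above the 7.2 dBV threshold.
Input overshoot = R × output overshoot = 15 dB → input = 7.2 + 15 = 22.2 dBV.

22.2 dBV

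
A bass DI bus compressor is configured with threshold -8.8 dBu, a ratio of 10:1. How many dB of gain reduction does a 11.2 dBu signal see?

The signal is 20 dB above threshold.
At 10:1, output sits 20/10 = 2 dB above threshold.
GR = overshoot in − overshoot out = 20 − 2 = 18 dB.

18 dB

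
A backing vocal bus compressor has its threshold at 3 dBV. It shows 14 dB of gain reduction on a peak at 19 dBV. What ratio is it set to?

8:1

Input overshoot = 19 − 3 = 16 dB.
Output overshoot = 16 − 14 = 2 dB.
Ratio = input overshoot / output overshoot = 16 / 2 = 8.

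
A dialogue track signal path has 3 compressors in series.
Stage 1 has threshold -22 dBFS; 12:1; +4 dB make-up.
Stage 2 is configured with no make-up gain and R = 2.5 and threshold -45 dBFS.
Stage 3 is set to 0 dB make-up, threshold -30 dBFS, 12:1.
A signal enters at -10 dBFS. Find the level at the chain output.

Stage 1: 12 dB above -22 dBFS, reduced 12:1 to 1 dB above → -21 dBFS; +4 dB make-up → -17 dBFS.
Stage 2: overshoot 28 dB → 28/2.5 = 11.2 dB → -33.8 dBFS.
Stage 3: -33.8 dBFS ≤ -30 dBFS, so stage 3 doesn't engage; output -33.8 dBFS.

-33.8 dBFS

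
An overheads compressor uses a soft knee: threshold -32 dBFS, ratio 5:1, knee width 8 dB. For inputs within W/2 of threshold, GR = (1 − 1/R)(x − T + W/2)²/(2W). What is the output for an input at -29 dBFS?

-31.45 dBFS

x − T + W/2 = -29 − (-32) + 4 = 7.
GR = (1 − 1/5) × 7² / 16 = 0.8 × 49 / 16 = 2.45 dB.
Output = -29 − 2.45 = -31.45 dBFS.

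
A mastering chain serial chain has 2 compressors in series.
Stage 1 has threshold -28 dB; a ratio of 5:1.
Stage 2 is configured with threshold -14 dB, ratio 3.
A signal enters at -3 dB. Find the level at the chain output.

-23 dB

Stage 1: 25 dB above -28 dB, reduced 5:1 to 5 dB above → -23 dB.
Stage 2: -23 dB is at or below the -14 dB threshold — no compression; output -23 dB.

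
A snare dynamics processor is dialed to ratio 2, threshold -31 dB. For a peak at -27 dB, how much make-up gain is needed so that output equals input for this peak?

Overshoot 4 dB → 4/2 = 2 dB after compression, so the compressed level is -31 + 2 = -29 dB.
Make-up = target − compressed = -27 − (-29) = 2 dB.

2 dB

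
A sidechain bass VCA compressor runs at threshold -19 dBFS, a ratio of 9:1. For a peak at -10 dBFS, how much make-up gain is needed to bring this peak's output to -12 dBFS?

Without make-up, output = threshold + overshoot/9 = -19 + 1 = -18 dBFS.
Gap to target: 6 dB.

6 dB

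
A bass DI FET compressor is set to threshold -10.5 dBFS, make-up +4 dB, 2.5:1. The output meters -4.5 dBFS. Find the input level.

-5.5 dBFS

Remove make-up: -4.5 − 4 = -8.5 dBFS.
Post-compression overshoot = -8.5 − (-10.5) = 2 dB.
Undo the ratio: input overshoot = 2 × 2.5 = 5 dB, giving input = -5.5 dBFS.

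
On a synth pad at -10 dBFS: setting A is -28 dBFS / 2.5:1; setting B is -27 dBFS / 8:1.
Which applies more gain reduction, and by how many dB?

A: overshoot 18 dB → output overshoot 7.2 dB → GR 10.8 dB.
B: overshoot 17 dB → output overshoot 2.125 dB → GR 14.875 dB.
B applies 4.075 dB more gain reduction.

B, by 4.075 dB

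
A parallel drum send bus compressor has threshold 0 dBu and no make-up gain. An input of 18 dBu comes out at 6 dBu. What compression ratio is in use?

3:1

Input overshoot = 18 − 0 = 18 dB; output overshoot = 6 − 0 = 6 dB.
Ratio = 18 / 6 = 3.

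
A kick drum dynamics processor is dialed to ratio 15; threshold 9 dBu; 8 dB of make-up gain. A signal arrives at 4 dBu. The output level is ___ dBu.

4 dBu is 5 dB below the 9 dBu threshold, so no gain reduction is applied.
Make-up gain adds 8 dB: 4 + 8 = 12 dBu.

12 dBu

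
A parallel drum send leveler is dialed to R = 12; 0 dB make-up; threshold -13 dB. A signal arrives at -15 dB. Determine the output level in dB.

-15 dB is 2 dB below the -13 dB threshold, so no gain reduction is applied.
Output = input = -15 dB.

-15 dB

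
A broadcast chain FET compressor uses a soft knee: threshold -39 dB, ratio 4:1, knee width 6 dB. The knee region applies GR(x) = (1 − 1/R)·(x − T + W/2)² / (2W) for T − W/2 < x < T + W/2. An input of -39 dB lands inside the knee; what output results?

-39.5625 dB

x − T + W/2 = -39 − (-39) + 3 = 3.
GR = (1 − 1/4) × 3² / 12 = 0.75 × 9 / 12 = 0.5625 dB.
Output = -39 − 0.5625 = -39.5625 dB.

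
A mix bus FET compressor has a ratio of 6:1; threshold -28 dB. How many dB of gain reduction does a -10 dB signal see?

15 dB

The signal is 18 dB above threshold.
A 6:1 ratio leaves 3 dB of that excess.
GR = overshoot in − overshoot out = 18 − 3 = 15 dB.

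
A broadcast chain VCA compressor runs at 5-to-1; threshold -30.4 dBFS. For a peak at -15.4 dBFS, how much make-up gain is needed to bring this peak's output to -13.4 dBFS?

Overshoot 15 dB → 15/5 = 3 dB after compression, so the compressed level is -30.4 + 3 = -27.4 dBFS.
Make-up = target − compressed = -13.4 − (-27.4) = 14 dB.

14 dB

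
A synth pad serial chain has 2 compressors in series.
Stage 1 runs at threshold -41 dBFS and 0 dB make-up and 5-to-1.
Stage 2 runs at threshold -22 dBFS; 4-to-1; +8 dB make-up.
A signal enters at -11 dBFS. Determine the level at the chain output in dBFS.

Stage 1: 30 dB above -41 dBFS, reduced 5:1 to 6 dB above → -35 dBFS.
Stage 2: -35 dBFS is at or below the -22 dBFS threshold — no compression; make-up brings it to -27 dBFS.

-27 dBFS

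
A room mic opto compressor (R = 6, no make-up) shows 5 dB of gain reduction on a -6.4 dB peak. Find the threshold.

-12.4 dB

Gain reduction = -6.4 − (-11.4) = 5 dB; output overshoot = GR / (R − 1) = 5 / 5 = 1 dB.
Threshold = output − output overshoot = -11.4 − 1 = -12.4 dB.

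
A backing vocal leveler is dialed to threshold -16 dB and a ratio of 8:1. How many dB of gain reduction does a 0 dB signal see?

Overshoot = 0 − (-16) = 16 dB.
At 8:1, output sits 16/8 = 2 dB above threshold.
Gain reduction = 16 − 2 = 14 dB.

14 dB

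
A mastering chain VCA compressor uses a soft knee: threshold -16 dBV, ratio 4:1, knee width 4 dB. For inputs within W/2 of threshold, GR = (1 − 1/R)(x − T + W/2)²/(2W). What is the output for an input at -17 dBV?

x − T + W/2 = -17 − (-16) + 2 = 1.
GR = (1 − 1/4) × 1² / 8 = 0.75 × 1 / 8 = 0.09375 dB.
Output = -17 − 0.09375 = -17.09375 dBV.

-17.09375 dBV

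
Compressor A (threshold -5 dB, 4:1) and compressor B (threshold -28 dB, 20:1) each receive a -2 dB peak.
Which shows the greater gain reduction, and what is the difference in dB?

B, by 22.45 dB

A: overshoot 3 dB → output overshoot 0.75 dB → GR 2.25 dB.
B: overshoot 26 dB → output overshoot 1.3 dB → GR 24.7 dB.
Difference: 22.45 dB in favour of B.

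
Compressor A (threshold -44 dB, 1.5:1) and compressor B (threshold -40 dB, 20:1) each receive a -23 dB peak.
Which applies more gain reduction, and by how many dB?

A: GR = 21 − 21/1.5 = 7 dB.
B: GR = 17 − 17/20 = 16.15 dB.
B applies 9.15 dB more gain reduction.

B, by 9.15 dB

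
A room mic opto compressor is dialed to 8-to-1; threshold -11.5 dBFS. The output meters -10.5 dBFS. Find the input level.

Post-compression overshoot = -10.5 − (-11.5) = 1 dB.
Undo the ratio: input overshoot = 1 × 8 = 8 dB, giving input = -3.5 dBFS.

-3.5 dBFS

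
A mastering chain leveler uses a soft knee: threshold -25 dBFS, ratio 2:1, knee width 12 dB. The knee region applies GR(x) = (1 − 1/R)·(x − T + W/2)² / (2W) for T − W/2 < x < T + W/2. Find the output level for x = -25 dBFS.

-25.75 dBFS

x − T + W/2 = -25 − (-25) + 6 = 6.
GR = (1 − 1/2) × 6² / 24 = 0.5 × 36 / 24 = 0.75 dB.
Output = -25 − 0.75 = -25.75 dBFS.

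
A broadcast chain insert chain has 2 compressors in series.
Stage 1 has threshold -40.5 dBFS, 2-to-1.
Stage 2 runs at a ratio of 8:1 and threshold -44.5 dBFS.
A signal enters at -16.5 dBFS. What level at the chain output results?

Stage 1: overshoot 24 dB → 24/2 = 12 dB → -28.5 dBFS.
Stage 2: 16 dB above -44.5 dBFS, reduced 8:1 to 2 dB above → -42.5 dBFS.

-42.5 dBFS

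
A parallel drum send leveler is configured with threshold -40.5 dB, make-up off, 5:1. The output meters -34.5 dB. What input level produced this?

The compressed level sits -34.5 − (-40.5) = 6 dB over threshold.
Undo the ratio: input overshoot = 6 × 5 = 30 dB, giving input = -10.5 dB.

-10.5 dB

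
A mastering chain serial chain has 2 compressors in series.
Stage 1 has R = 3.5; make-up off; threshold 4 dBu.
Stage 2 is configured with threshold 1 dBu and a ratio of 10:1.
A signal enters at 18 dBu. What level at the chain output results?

Stage 1: overshoot 14 dB → 14/3.5 = 4 dB → 8 dBu.
Stage 2: overshoot 7 dB → 7/10 = 0.7 dB → 1.7 dBu.

1.7 dBu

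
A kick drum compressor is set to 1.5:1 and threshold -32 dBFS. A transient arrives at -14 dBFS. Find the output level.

-14 dBFS sits 18 dB over threshold.
1.5:1 compression reduces that to 18/1.5 = 12 dB over.
Output = -32 + 12 = -20 dBFS.

-20 dBFS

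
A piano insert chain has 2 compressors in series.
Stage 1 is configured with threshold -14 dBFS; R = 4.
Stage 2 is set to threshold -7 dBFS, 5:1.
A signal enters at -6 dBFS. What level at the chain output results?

-12 dBFS

Stage 1: 8 dB above -14 dBFS, reduced 4:1 to 2 dB above → -12 dBFS.
Stage 2: -12 dBFS is at or below the -7 dBFS threshold — no compression; output -12 dBFS.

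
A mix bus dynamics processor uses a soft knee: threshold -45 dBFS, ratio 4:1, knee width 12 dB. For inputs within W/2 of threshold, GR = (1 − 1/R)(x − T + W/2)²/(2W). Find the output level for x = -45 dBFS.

x − T + W/2 = -45 − (-45) + 6 = 6.
GR = (1 − 1/4) × 6² / 24 = 0.75 × 36 / 24 = 1.125 dB.
Output = -45 − 1.125 = -46.125 dBFS.

-46.125 dBFS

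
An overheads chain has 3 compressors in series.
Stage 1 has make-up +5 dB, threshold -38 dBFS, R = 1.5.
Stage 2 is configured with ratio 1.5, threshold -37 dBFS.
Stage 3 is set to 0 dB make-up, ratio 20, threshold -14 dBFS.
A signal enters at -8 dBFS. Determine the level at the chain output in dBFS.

Stage 1: overshoot 30 dB → 30/1.5 = 20 dB → -18 dBFS; +5 dB make-up → -13 dBFS.
Stage 2: overshoot 24 dB → 24/1.5 = 16 dB → -21 dBFS.
Stage 3: below threshold (-21 ≤ -14); passes unchanged; output -21 dBFS.

-21 dBFS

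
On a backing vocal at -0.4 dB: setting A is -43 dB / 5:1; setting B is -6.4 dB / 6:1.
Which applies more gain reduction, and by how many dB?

A: GR = 42.6 − 42.6/5 = 34.08 dB.
B: GR = 6 − 6/6 = 5 dB.
Difference: 29.08 dB in favour of A.

A, by 29.08 dB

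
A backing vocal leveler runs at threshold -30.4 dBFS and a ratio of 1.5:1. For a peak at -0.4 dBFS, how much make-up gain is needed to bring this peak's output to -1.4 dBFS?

The peak compresses to -30.4 + 30/1.5 = -10.4 dBFS.
To reach -1.4 dBFS requires -1.4 − (-10.4) = 9 dB of make-up.

9 dB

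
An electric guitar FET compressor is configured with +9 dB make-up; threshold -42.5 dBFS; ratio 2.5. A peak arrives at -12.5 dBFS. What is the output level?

-21.5 dBFS

-12.5 dBFS sits 30 dB over threshold.
At 2.5:1 the overshoot is divided by 2.5, leaving 12 dB above threshold.
Output = -42.5 + 12 = -30.5 dBFS; make-up adds 9 dB, giving -21.5 dBFS.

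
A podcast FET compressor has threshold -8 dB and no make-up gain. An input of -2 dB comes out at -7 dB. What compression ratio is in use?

6:1

Input overshoot = -2 − (-8) = 6 dB; output overshoot = -7 − (-8) = 1 dB.
Ratio = 6 / 1 = 6.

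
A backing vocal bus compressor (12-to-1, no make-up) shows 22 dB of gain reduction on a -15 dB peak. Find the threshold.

Let T be the threshold. Output overshoot = (input overshoot)/R, so -37 − T = (-15 − T)/12.
12·(-37 − T) = -15 − T → 11·T = -444 − (-15) = -429.
T = -429/11 = -39 dB.

-39 dB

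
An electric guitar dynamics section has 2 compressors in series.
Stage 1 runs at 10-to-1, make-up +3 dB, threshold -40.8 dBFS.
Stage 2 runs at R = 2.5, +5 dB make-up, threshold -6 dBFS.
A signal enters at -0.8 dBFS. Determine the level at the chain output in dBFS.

-28.8 dBFS

Stage 1: -0.8 dBFS is 40 dB over -40.8 dBFS; at 10:1 that becomes 4 dB over, giving -36.8 dBFS; +3 dB make-up → -33.8 dBFS.
Stage 2: below threshold (-33.8 ≤ -6); passes unchanged; make-up brings it to -28.8 dBFS.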